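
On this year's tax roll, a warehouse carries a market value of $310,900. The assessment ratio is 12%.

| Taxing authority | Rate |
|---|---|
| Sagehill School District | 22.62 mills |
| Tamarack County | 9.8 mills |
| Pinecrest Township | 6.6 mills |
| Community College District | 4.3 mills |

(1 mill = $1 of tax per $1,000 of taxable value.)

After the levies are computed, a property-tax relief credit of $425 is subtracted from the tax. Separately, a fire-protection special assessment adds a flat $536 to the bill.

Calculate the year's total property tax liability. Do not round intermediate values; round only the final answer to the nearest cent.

Assessed value = $310,900 × 0.12 = $37,308
Sagehill School District: $37,308 × 0.02262 = $843.90696
Tamarack County: $37,308 × 0.0098 = $365.6184
Pinecrest Township: $37,308 × 0.0066 = $246.2328
Community College District: $37,308 × 0.0043 = $160.4244
Levies subtotal = $1,616.18256
After credit = $1,616.18256 − $425 = $1,191.18256
Total = $1,191.18256 + $536 = $1,727.18256

$1,727.18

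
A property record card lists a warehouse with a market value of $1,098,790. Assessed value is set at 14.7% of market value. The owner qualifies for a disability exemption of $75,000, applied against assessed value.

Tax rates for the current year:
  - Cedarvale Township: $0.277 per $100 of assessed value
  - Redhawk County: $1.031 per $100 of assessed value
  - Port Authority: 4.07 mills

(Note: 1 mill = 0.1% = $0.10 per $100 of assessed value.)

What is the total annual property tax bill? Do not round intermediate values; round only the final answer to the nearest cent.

Assessed value = $1,098,790 × 0.147 = $161,522.13
Taxable value = $161,522.13 − $75,000 = $86,522.13
Cedarvale Township: $86,522.13 × 0.00277 = $239.6663001
Redhawk County: $86,522.13 × 0.01031 = $892.0431603
Port Authority: $86,522.13 × 0.00407 = $352.1450691
Total = $1,483.8545295

$1,483.85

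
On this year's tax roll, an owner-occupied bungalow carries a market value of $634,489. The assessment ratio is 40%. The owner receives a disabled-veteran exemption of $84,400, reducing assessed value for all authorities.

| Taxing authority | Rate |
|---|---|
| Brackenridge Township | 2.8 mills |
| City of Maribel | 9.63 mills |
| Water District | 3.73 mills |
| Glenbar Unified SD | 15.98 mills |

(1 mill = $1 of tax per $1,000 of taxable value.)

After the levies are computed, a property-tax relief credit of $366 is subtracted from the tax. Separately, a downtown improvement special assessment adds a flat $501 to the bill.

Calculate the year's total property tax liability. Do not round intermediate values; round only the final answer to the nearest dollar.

$5,579

Assessed value = $634,489 × 0.4 = $253,795.6
Taxable value = $253,795.6 − $84,400 = $169,395.6
Brackenridge Township: $169,395.6 × 0.0028 = $474.30768
City of Maribel: $169,395.6 × 0.00963 = $1,631.279628
Water District: $169,395.6 × 0.00373 = $631.845588
Glenbar Unified SD: $169,395.6 × 0.01598 = $2,706.941688
Levies subtotal = $5,444.374584
After credit = $5,444.374584 − $366 = $5,078.374584
Total = $5,078.374584 + $501 = $5,579.374584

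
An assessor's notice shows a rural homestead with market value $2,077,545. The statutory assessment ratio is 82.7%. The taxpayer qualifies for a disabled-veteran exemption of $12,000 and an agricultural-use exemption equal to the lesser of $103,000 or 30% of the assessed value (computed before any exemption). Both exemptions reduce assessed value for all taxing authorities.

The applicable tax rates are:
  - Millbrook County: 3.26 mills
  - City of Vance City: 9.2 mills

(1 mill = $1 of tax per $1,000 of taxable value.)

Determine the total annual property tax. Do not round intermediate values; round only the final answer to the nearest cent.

$19,975.00

Assessed value = $2,077,545 × 0.827 = $1,718,129.715
Agricultural-use exemption = min($103,000, 30% × $1,718,129.715) = min($103,000, $515,438.9145) = $103,000 (dollar cap binds)
Taxable value = $1,718,129.715 − $12,000 − $103,000 = $1,603,129.715
Millbrook County: $1,603,129.715 × 0.00326 = $5,226.2028709
City of Vance City: $1,603,129.715 × 0.0092 = $14,748.793378
Total = $19,974.9962489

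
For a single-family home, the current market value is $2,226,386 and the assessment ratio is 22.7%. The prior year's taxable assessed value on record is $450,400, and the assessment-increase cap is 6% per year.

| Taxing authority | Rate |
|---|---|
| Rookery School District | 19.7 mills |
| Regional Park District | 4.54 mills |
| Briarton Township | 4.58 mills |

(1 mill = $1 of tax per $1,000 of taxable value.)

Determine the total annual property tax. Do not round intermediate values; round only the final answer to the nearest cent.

Uncapped assessed value = $2,226,386 × 0.227 = $505,389.622
Cap limit = $450,400 × 1.06 = $477,424
Taxable assessed value = min($505,389.622, $477,424) = $477,424 (cap binds)
Rookery School District: $477,424 × 0.0197 = $9,405.2528
Regional Park District: $477,424 × 0.00454 = $2,167.50496
Briarton Township: $477,424 × 0.00458 = $2,186.60192
Total = $13,759.35968

$13,759.36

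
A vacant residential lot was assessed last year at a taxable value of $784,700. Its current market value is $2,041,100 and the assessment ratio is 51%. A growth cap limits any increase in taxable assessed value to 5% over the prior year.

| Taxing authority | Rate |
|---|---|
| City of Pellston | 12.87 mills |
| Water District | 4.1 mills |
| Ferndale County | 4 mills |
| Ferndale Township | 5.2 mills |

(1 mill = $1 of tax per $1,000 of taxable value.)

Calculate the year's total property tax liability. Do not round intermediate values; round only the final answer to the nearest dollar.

$21,562

Uncapped assessed value = $2,041,100 × 0.51 = $1,040,961
Cap limit = $784,700 × 1.05 = $823,935
Taxable assessed value = min($1,040,961, $823,935) = $823,935 (cap binds)
City of Pellston: $823,935 × 0.01287 = $10,604.04345
Water District: $823,935 × 0.0041 = $3,378.1335
Ferndale County: $823,935 × 0.004 = $3,295.74
Ferndale Township: $823,935 × 0.0052 = $4,284.462
Total = $21,562.37895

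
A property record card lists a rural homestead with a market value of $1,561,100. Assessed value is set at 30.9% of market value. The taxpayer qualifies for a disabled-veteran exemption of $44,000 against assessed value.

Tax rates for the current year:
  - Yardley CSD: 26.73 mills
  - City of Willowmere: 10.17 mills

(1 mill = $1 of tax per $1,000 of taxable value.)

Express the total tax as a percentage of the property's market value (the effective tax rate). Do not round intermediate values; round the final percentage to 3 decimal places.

Assessed value = $1,561,100 × 0.309 = $482,379.9
Taxable value = $482,379.9 − $44,000 = $438,379.9
Yardley CSD: $438,379.9 × 0.02673 = $11,717.894727
City of Willowmere: $438,379.9 × 0.01017 = $4,458.323583
Total tax = $16,176.21831
Effective rate = $16,176.21831 ÷ $1,561,100 = 1.036% of market value

1.036%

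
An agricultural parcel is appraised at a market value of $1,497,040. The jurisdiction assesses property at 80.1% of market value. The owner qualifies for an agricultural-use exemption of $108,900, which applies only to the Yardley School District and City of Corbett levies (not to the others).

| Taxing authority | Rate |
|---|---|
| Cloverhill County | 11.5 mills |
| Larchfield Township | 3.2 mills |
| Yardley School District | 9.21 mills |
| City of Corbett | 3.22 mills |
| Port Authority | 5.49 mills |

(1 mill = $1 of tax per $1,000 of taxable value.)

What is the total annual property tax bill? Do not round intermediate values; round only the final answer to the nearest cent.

$37,761.96

Assessed value = $1,497,040 × 0.801 = $1,199,129.04
Cloverhill County: $1,199,129.04 × 0.0115 = $13,789.98396
Larchfield Township: $1,199,129.04 × 0.0032 = $3,837.212928
Yardley School District: ($1,199,129.04 − $108,900) × 0.00921 = $1,090,229.04 × 0.00921 = $10,041.0094584
City of Corbett: ($1,199,129.04 − $108,900) × 0.00322 = $1,090,229.04 × 0.00322 = $3,510.5375088
Port Authority: $1,199,129.04 × 0.00549 = $6,583.2184296
Total = $37,761.9622848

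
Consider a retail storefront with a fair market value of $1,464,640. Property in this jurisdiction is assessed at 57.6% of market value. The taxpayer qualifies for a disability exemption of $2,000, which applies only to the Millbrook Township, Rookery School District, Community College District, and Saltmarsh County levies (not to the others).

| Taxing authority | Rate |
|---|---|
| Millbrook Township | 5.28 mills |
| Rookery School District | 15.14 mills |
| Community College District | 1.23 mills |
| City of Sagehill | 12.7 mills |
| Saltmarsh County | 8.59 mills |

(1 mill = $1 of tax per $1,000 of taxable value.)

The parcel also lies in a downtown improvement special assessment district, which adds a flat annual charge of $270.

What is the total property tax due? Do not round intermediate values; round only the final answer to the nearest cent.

Assessed value = $1,464,640 × 0.576 = $843,632.64
Millbrook Township: ($843,632.64 − $2,000) × 0.00528 = $841,632.64 × 0.00528 = $4,443.8203392
Rookery School District: ($843,632.64 − $2,000) × 0.01514 = $841,632.64 × 0.01514 = $12,742.3181696
Community College District: ($843,632.64 − $2,000) × 0.00123 = $841,632.64 × 0.00123 = $1,035.2081472
City of Sagehill: $843,632.64 × 0.0127 = $10,714.134528
Saltmarsh County: ($843,632.64 − $2,000) × 0.00859 = $841,632.64 × 0.00859 = $7,229.6243776
Levies subtotal = $36,165.1055616
Total = $36,165.1055616 + $270 = $36,435.1055616

$36,435.11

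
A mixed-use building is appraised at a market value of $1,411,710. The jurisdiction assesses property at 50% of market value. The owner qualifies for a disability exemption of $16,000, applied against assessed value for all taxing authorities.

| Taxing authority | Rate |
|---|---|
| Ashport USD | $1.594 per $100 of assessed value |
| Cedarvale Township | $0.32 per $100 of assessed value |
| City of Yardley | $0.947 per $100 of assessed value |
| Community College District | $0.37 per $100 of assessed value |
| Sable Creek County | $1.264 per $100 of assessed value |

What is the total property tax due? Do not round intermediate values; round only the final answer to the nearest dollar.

$31,009

Assessed value = $1,411,710 × 0.5 = $705,855
Taxable value = $705,855 − $16,000 = $689,855
Ashport USD: $689,855 × 0.01594 = $10,996.2887
Cedarvale Township: $689,855 × 0.0032 = $2,207.536
City of Yardley: $689,855 × 0.00947 = $6,532.92685
Community College District: $689,855 × 0.0037 = $2,552.4635
Sable Creek County: $689,855 × 0.01264 = $8,719.7672
Total = $10,996.2887 + $2,207.536 + $6,532.92685 + $2,552.4635 + $8,719.7672 = $31,008.98225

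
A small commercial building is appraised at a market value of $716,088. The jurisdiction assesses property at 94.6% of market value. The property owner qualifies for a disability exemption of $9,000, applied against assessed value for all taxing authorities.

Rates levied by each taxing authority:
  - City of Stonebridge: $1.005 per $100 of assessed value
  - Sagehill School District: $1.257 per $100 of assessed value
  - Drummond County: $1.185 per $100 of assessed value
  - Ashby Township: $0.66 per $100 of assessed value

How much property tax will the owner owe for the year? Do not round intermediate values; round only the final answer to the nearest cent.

$27,451.98

Assessed value = $716,088 × 0.946 = $677,419.248
Taxable value = $677,419.248 − $9,000 = $668,419.248
City of Stonebridge: $668,419.248 × 0.01005 = $6,717.6134424
Sagehill School District: $668,419.248 × 0.01257 = $8,402.02994736
Drummond County: $668,419.248 × 0.01185 = $7,920.7680888
Ashby Township: $668,419.248 × 0.0066 = $4,411.5670368
Total = $6,717.6134424 + $8,402.02994736 + $7,920.7680888 + $4,411.5670368 = $27,451.97851536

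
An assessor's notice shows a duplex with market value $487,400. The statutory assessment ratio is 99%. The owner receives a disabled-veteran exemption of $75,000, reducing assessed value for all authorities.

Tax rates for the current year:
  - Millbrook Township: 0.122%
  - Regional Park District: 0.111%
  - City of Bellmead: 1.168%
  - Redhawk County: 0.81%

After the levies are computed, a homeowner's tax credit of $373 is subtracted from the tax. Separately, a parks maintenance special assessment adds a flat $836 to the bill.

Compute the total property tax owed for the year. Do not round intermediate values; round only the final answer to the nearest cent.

$9,473.40

Assessed value = $487,400 × 0.99 = $482,526
Taxable value = $482,526 − $75,000 = $407,526
Millbrook Township: $407,526 × 0.00122 = $497.18172
Regional Park District: $407,526 × 0.00111 = $452.35386
City of Bellmead: $407,526 × 0.01168 = $4,759.90368
Redhawk County: $407,526 × 0.0081 = $3,300.9606
Levies subtotal = $9,010.39986
After credit = $9,010.39986 − $373 = $8,637.39986
Total = $8,637.39986 + $836 = $9,473.39986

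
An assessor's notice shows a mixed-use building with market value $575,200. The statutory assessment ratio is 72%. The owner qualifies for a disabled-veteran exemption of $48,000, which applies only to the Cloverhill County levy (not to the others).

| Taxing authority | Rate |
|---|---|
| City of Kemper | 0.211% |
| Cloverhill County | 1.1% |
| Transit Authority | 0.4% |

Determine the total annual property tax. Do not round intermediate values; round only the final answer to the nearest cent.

$6,558.00

Assessed value = $575,200 × 0.72 = $414,144
City of Kemper: $414,144 × 0.00211 = $873.84384
Cloverhill County: ($414,144 − $48,000) × 0.011 = $366,144 × 0.011 = $4,027.584
Transit Authority: $414,144 × 0.004 = $1,656.576
Total = $6,558.00384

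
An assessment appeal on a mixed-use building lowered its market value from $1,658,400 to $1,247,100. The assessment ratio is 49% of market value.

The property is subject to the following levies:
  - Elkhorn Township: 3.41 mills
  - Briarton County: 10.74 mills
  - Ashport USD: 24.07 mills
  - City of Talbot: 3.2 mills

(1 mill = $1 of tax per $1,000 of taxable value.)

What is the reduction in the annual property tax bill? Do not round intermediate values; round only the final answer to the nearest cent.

$8,347.66

Old assessed value = $1,658,400 × 0.49 = $812,616
New assessed value = $1,247,100 × 0.49 = $611,079
Combined rate = 0.00341 + 0.01074 + 0.02407 + 0.0032 = 0.04142
Old tax = $812,616 × 0.04142 = $33,658.55472
New tax = $611,079 × 0.04142 = $25,310.89218
Reduction = $33,658.55472 − $25,310.89218 = $8,347.66254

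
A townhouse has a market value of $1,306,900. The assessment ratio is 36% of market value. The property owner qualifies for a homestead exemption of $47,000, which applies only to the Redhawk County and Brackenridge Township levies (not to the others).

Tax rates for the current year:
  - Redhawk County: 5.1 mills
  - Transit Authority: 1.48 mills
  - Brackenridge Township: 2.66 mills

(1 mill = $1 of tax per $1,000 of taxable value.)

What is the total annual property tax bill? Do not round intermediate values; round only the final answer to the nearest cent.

Assessed value = $1,306,900 × 0.36 = $470,484
Redhawk County: ($470,484 − $47,000) × 0.0051 = $423,484 × 0.0051 = $2,159.7684
Transit Authority: $470,484 × 0.00148 = $696.31632
Brackenridge Township: ($470,484 − $47,000) × 0.00266 = $423,484 × 0.00266 = $1,126.46744
Total = $3,982.55216

$3,982.55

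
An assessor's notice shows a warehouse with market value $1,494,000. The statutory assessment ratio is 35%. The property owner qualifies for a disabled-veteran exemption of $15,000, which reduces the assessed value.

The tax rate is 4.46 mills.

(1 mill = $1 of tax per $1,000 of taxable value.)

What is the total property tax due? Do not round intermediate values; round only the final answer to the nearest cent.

$2,265.23

Assessed value = $1,494,000 × 0.35 = $522,900
Taxable value = $522,900 − $15,000 = $507,900
Tax = $507,900 × 0.00446 = $2,265.234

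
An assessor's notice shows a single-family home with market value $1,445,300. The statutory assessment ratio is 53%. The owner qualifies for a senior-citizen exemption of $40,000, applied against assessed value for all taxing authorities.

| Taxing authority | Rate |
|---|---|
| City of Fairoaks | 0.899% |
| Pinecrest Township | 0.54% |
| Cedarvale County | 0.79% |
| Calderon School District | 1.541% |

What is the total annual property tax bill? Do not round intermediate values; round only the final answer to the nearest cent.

Assessed value = $1,445,300 × 0.53 = $766,009
Taxable value = $766,009 − $40,000 = $726,009
City of Fairoaks: $726,009 × 0.00899 = $6,526.82091
Pinecrest Township: $726,009 × 0.0054 = $3,920.4486
Cedarvale County: $726,009 × 0.0079 = $5,735.4711
Calderon School District: $726,009 × 0.01541 = $11,187.79869
Total = $6,526.82091 + $3,920.4486 + $5,735.4711 + $11,187.79869 = $27,370.5393

$27,370.54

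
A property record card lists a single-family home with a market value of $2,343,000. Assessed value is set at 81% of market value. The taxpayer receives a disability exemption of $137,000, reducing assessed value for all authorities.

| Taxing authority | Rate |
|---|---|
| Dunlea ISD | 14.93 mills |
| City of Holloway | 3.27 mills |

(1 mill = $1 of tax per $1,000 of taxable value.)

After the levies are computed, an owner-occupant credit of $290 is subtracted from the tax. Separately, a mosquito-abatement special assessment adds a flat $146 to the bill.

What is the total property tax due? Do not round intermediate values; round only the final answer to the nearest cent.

Assessed value = $2,343,000 × 0.81 = $1,897,830
Taxable value = $1,897,830 − $137,000 = $1,760,830
Dunlea ISD: $1,760,830 × 0.01493 = $26,289.1919
City of Holloway: $1,760,830 × 0.00327 = $5,757.9141
Levies subtotal = $32,047.106
After credit = $32,047.106 − $290 = $31,757.106
Total = $31,757.106 + $146 = $31,903.106

$31,903.11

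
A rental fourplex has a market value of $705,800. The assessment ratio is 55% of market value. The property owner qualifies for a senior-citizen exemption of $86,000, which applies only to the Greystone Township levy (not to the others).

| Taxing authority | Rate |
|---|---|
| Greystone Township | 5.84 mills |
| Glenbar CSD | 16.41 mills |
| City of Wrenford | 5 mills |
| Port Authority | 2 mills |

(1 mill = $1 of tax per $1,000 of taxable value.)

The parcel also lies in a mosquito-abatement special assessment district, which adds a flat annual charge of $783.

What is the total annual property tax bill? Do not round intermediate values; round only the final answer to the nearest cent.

$11,635.32

Assessed value = $705,800 × 0.55 = $388,190
Greystone Township: ($388,190 − $86,000) × 0.00584 = $302,190 × 0.00584 = $1,764.7896
Glenbar CSD: $388,190 × 0.01641 = $6,370.1979
City of Wrenford: $388,190 × 0.005 = $1,940.95
Port Authority: $388,190 × 0.002 = $776.38
Levies subtotal = $10,852.3175
Total = $10,852.3175 + $783 = $11,635.3175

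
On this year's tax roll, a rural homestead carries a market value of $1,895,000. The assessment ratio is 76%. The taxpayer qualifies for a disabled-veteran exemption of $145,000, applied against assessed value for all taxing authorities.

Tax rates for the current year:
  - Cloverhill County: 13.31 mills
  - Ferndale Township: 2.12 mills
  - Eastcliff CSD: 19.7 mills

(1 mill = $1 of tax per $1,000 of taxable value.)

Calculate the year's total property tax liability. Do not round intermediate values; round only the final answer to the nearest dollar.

Assessed value = $1,895,000 × 0.76 = $1,440,200
Taxable value = $1,440,200 − $145,000 = $1,295,200
Cloverhill County: $1,295,200 × 0.01331 = $17,239.112
Ferndale Township: $1,295,200 × 0.00212 = $2,745.824
Eastcliff CSD: $1,295,200 × 0.0197 = $25,515.44
Total = $17,239.112 + $2,745.824 + $25,515.44 = $45,500.376

$45,500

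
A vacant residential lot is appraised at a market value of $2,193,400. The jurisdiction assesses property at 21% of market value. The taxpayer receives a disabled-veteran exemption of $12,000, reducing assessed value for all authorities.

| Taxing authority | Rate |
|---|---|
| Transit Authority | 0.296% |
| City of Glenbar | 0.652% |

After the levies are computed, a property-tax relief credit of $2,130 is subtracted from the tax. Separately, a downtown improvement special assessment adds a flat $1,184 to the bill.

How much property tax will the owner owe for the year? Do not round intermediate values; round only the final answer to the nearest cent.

Assessed value = $2,193,400 × 0.21 = $460,614
Taxable value = $460,614 − $12,000 = $448,614
Transit Authority: $448,614 × 0.00296 = $1,327.89744
City of Glenbar: $448,614 × 0.00652 = $2,924.96328
Levies subtotal = $4,252.86072
After credit = $4,252.86072 − $2,130 = $2,122.86072
Total = $2,122.86072 + $1,184 = $3,306.86072

$3,306.86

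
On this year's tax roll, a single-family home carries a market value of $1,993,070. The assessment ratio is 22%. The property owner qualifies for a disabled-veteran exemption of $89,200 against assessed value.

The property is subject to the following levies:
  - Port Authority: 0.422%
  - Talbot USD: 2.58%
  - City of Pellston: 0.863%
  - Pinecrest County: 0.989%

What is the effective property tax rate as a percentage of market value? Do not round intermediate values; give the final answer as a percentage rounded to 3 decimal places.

Assessed value = $1,993,070 × 0.22 = $438,475.4
Taxable value = $438,475.4 − $89,200 = $349,275.4
Port Authority: $349,275.4 × 0.00422 = $1,473.942188
Talbot USD: $349,275.4 × 0.0258 = $9,011.30532
City of Pellston: $349,275.4 × 0.00863 = $3,014.246702
Pinecrest County: $349,275.4 × 0.00989 = $3,454.333706
Total tax = $16,953.827916
Effective rate = $16,953.827916 ÷ $1,993,070 = 0.851% of market value

0.851%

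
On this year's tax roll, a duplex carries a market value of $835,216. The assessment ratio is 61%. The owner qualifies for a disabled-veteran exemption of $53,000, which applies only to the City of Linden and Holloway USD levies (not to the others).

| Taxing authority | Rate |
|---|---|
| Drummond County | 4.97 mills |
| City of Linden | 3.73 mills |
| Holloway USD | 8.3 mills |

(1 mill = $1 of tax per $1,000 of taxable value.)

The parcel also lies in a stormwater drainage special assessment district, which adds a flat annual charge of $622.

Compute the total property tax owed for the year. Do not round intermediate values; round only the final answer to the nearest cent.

Assessed value = $835,216 × 0.61 = $509,481.76
Drummond County: $509,481.76 × 0.00497 = $2,532.1243472
City of Linden: ($509,481.76 − $53,000) × 0.00373 = $456,481.76 × 0.00373 = $1,702.6769648
Holloway USD: ($509,481.76 − $53,000) × 0.0083 = $456,481.76 × 0.0083 = $3,788.798608
Levies subtotal = $8,023.59992
Total = $8,023.59992 + $622 = $8,645.59992

$8,645.60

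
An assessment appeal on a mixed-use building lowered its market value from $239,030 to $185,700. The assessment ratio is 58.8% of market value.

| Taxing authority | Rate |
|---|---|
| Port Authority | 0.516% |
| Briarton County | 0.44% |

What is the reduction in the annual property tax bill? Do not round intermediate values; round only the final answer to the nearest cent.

$299.78

Old assessed value = $239,030 × 0.588 = $140,549.64
New assessed value = $185,700 × 0.588 = $109,191.6
Combined rate = 0.00516 + 0.0044 = 0.00956
Old tax = $140,549.64 × 0.00956 = $1,343.6545584
New tax = $109,191.6 × 0.00956 = $1,043.871696
Reduction = $1,343.6545584 − $1,043.871696 = $299.7828624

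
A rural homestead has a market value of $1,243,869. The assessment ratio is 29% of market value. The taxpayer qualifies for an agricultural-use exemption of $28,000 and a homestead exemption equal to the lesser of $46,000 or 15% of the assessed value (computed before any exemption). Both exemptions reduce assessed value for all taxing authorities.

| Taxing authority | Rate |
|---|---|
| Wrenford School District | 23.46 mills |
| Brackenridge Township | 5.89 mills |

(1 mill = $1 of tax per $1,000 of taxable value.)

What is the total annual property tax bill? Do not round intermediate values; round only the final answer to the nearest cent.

Assessed value = $1,243,869 × 0.29 = $360,722.01
Homestead exemption = min($46,000, 15% × $360,722.01) = min($46,000, $54,108.3015) = $46,000 (dollar cap binds)
Taxable value = $360,722.01 − $28,000 − $46,000 = $286,722.01
Wrenford School District: $286,722.01 × 0.02346 = $6,726.4983546
Brackenridge Township: $286,722.01 × 0.00589 = $1,688.7926389
Total = $8,415.2909935

$8,415.29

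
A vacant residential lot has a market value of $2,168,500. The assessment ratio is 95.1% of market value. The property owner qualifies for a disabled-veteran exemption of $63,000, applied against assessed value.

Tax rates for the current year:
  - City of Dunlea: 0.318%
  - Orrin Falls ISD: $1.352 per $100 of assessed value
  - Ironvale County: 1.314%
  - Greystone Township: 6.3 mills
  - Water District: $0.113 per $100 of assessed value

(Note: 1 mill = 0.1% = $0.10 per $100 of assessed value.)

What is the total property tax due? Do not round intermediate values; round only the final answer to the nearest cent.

Assessed value = $2,168,500 × 0.951 = $2,062,243.5
Taxable value = $2,062,243.5 − $63,000 = $1,999,243.5
City of Dunlea: $1,999,243.5 × 0.00318 = $6,357.59433
Orrin Falls ISD: $1,999,243.5 × 0.01352 = $27,029.77212
Ironvale County: $1,999,243.5 × 0.01314 = $26,270.05959
Greystone Township: $1,999,243.5 × 0.0063 = $12,595.23405
Water District: $1,999,243.5 × 0.00113 = $2,259.145155
Total = $74,511.805245

$74,511.81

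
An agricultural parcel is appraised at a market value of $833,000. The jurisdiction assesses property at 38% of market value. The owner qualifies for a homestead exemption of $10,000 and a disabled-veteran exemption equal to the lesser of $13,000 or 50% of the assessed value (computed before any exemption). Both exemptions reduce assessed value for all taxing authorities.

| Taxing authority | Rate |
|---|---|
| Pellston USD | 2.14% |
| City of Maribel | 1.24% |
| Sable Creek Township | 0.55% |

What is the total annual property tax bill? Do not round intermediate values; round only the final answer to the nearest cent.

Assessed value = $833,000 × 0.38 = $316,540
Disabled-veteran exemption = min($13,000, 50% × $316,540) = min($13,000, $158,270) = $13,000 (dollar cap binds)
Taxable value = $316,540 − $10,000 − $13,000 = $293,540
Pellston USD: $293,540 × 0.0214 = $6,281.756
City of Maribel: $293,540 × 0.0124 = $3,639.896
Sable Creek Township: $293,540 × 0.0055 = $1,614.47
Total = $11,536.122

$11,536.12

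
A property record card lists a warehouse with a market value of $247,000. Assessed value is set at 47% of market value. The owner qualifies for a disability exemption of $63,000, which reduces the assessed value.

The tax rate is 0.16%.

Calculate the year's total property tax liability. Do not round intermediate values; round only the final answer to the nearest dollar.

$85

Assessed value = $247,000 × 0.47 = $116,090
Taxable value = $116,090 − $63,000 = $53,090
Tax = $53,090 × 0.0016 = $84.944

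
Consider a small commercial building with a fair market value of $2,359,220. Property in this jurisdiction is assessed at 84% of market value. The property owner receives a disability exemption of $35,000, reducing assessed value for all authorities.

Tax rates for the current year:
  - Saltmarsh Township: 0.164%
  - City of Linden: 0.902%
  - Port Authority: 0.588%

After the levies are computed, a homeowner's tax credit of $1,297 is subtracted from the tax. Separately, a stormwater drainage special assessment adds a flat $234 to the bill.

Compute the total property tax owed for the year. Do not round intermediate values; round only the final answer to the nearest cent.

Assessed value = $2,359,220 × 0.84 = $1,981,744.8
Taxable value = $1,981,744.8 − $35,000 = $1,946,744.8
Saltmarsh Township: $1,946,744.8 × 0.00164 = $3,192.661472
City of Linden: $1,946,744.8 × 0.00902 = $17,559.638096
Port Authority: $1,946,744.8 × 0.00588 = $11,446.859424
Levies subtotal = $32,199.158992
After credit = $32,199.158992 − $1,297 = $30,902.158992
Total = $30,902.158992 + $234 = $31,136.158992

$31,136.16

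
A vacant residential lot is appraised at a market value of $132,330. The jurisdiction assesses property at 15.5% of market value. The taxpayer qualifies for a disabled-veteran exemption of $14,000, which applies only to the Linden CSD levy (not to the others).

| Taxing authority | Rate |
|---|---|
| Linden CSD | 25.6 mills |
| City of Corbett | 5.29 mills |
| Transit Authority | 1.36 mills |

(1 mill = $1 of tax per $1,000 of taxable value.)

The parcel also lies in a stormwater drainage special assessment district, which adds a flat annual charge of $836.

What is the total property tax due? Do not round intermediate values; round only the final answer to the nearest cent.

$1,139.08

Assessed value = $132,330 × 0.155 = $20,511.15
Linden CSD: ($20,511.15 − $14,000) × 0.0256 = $6,511.15 × 0.0256 = $166.68544
City of Corbett: $20,511.15 × 0.00529 = $108.5039835
Transit Authority: $20,511.15 × 0.00136 = $27.895164
Levies subtotal = $303.0845875
Total = $303.0845875 + $836 = $1,139.0845875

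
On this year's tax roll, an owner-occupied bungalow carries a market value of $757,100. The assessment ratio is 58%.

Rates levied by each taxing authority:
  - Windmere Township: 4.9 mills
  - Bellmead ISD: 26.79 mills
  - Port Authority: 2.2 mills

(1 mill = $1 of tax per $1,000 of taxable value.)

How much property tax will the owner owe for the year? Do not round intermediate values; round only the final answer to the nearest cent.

$14,881.71

Assessed value = $757,100 × 0.58 = $439,118
Windmere Township: $439,118 × 0.0049 = $2,151.6782
Bellmead ISD: $439,118 × 0.02679 = $11,763.97122
Port Authority: $439,118 × 0.0022 = $966.0596
Total = $2,151.6782 + $11,763.97122 + $966.0596 = $14,881.70902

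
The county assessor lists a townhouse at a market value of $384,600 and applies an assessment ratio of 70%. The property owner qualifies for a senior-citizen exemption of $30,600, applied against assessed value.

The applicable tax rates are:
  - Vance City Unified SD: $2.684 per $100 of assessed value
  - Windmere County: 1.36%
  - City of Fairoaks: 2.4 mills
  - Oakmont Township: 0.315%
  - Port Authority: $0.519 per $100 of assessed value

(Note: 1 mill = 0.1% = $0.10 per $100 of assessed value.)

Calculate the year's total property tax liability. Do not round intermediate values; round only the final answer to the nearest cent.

$12,212.57

Assessed value = $384,600 × 0.7 = $269,220
Taxable value = $269,220 − $30,600 = $238,620
Vance City Unified SD: $238,620 × 0.02684 = $6,404.5608
Windmere County: $238,620 × 0.0136 = $3,245.232
City of Fairoaks: $238,620 × 0.0024 = $572.688
Oakmont Township: $238,620 × 0.00315 = $751.653
Port Authority: $238,620 × 0.00519 = $1,238.4378
Total = $12,212.5716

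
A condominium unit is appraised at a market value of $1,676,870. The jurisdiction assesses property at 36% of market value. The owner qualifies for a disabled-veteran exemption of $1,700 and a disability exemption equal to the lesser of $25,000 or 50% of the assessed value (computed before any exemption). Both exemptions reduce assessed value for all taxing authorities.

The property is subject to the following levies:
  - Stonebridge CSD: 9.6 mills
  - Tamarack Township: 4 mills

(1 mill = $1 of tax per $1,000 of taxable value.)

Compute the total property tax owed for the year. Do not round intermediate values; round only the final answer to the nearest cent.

$7,846.84

Assessed value = $1,676,870 × 0.36 = $603,673.2
Disability exemption = min($25,000, 50% × $603,673.2) = min($25,000, $301,836.6) = $25,000 (dollar cap binds)
Taxable value = $603,673.2 − $1,700 − $25,000 = $576,973.2
Stonebridge CSD: $576,973.2 × 0.0096 = $5,538.94272
Tamarack Township: $576,973.2 × 0.004 = $2,307.8928
Total = $7,846.83552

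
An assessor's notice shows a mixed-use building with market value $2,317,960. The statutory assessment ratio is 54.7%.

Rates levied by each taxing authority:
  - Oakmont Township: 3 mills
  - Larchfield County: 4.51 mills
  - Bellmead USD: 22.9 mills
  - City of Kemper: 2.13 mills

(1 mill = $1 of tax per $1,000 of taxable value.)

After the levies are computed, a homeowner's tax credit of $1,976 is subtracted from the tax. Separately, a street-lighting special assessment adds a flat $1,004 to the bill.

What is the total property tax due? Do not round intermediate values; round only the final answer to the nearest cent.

$40,286.25

Assessed value = $2,317,960 × 0.547 = $1,267,924.12
Oakmont Township: $1,267,924.12 × 0.003 = $3,803.77236
Larchfield County: $1,267,924.12 × 0.00451 = $5,718.3377812
Bellmead USD: $1,267,924.12 × 0.0229 = $29,035.462348
City of Kemper: $1,267,924.12 × 0.00213 = $2,700.6783756
Levies subtotal = $41,258.2508648
After credit = $41,258.2508648 − $1,976 = $39,282.2508648
Total = $39,282.2508648 + $1,004 = $40,286.2508648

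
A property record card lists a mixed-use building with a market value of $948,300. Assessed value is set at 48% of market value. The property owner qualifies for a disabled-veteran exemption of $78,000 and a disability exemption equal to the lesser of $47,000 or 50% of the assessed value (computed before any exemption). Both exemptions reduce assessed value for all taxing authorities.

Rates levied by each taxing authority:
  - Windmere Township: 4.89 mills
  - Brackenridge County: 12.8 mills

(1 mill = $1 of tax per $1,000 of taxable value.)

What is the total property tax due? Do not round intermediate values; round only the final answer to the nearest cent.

Assessed value = $948,300 × 0.48 = $455,184
Disability exemption = min($47,000, 50% × $455,184) = min($47,000, $227,592) = $47,000 (dollar cap binds)
Taxable value = $455,184 − $78,000 − $47,000 = $330,184
Windmere Township: $330,184 × 0.00489 = $1,614.59976
Brackenridge County: $330,184 × 0.0128 = $4,226.3552
Total = $5,840.95496

$5,840.95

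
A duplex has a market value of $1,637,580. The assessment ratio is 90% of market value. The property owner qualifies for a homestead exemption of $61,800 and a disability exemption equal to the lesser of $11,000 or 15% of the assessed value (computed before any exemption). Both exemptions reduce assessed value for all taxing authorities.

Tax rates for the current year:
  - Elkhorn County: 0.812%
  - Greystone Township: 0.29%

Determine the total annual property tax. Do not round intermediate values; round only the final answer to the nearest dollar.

Assessed value = $1,637,580 × 0.9 = $1,473,822
Disability exemption = min($11,000, 15% × $1,473,822) = min($11,000, $221,073.3) = $11,000 (dollar cap binds)
Taxable value = $1,473,822 − $61,800 − $11,000 = $1,401,022
Elkhorn County: $1,401,022 × 0.00812 = $11,376.29864
Greystone Township: $1,401,022 × 0.0029 = $4,062.9638
Total = $15,439.26244

$15,439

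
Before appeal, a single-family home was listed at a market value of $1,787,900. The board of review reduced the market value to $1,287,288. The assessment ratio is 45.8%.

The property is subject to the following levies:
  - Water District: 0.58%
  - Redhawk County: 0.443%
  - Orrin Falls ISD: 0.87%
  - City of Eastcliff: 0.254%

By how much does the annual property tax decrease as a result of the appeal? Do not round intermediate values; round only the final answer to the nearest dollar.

$4,923

Old assessed value = $1,787,900 × 0.458 = $818,858.2
New assessed value = $1,287,288 × 0.458 = $589,577.904
Combined rate = 0.0058 + 0.00443 + 0.0087 + 0.00254 = 0.02147
Old tax = $818,858.2 × 0.02147 = $17,580.885554
New tax = $589,577.904 × 0.02147 = $12,658.23759888
Reduction = $17,580.885554 − $12,658.23759888 = $4,922.64795512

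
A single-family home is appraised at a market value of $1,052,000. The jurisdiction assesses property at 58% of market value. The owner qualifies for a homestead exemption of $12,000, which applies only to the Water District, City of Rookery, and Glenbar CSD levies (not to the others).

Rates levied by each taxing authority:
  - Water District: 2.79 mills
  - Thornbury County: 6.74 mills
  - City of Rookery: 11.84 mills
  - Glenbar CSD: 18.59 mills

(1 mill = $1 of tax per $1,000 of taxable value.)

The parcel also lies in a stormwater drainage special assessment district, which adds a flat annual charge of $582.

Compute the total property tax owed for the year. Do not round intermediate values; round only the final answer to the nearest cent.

$24,565.35

Assessed value = $1,052,000 × 0.58 = $610,160
Water District: ($610,160 − $12,000) × 0.00279 = $598,160 × 0.00279 = $1,668.8664
Thornbury County: $610,160 × 0.00674 = $4,112.4784
City of Rookery: ($610,160 − $12,000) × 0.01184 = $598,160 × 0.01184 = $7,082.2144
Glenbar CSD: ($610,160 − $12,000) × 0.01859 = $598,160 × 0.01859 = $11,119.7944
Levies subtotal = $23,983.3536
Total = $23,983.3536 + $582 = $24,565.3536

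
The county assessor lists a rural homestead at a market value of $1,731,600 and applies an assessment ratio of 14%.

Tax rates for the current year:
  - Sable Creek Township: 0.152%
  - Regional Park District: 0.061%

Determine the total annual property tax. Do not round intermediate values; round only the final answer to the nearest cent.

Assessed value = $1,731,600 × 0.14 = $242,424
Sable Creek Township: $242,424 × 0.00152 = $368.48448
Regional Park District: $242,424 × 0.00061 = $147.87864
Total = $368.48448 + $147.87864 = $516.36312

$516.36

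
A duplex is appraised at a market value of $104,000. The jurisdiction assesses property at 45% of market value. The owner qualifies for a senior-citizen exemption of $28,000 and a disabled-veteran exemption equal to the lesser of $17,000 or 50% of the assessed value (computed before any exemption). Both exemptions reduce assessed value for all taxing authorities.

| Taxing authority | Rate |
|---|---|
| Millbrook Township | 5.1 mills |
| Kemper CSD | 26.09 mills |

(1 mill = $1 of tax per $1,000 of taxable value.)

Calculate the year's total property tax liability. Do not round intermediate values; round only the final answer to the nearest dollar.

Assessed value = $104,000 × 0.45 = $46,800
Disabled-veteran exemption = min($17,000, 50% × $46,800) = min($17,000, $23,400) = $17,000 (dollar cap binds)
Taxable value = $46,800 − $28,000 − $17,000 = $1,800
Millbrook Township: $1,800 × 0.0051 = $9.18
Kemper CSD: $1,800 × 0.02609 = $46.962
Total = $56.142

$56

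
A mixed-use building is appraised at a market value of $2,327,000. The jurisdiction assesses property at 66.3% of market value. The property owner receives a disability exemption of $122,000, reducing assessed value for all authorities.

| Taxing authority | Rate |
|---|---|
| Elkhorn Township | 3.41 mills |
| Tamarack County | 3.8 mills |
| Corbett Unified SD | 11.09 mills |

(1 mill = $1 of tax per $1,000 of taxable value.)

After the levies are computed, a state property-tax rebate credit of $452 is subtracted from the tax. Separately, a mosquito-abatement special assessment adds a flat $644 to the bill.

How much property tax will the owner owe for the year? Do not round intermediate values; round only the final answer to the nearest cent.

$26,192.66

Assessed value = $2,327,000 × 0.663 = $1,542,801
Taxable value = $1,542,801 − $122,000 = $1,420,801
Elkhorn Township: $1,420,801 × 0.00341 = $4,844.93141
Tamarack County: $1,420,801 × 0.0038 = $5,399.0438
Corbett Unified SD: $1,420,801 × 0.01109 = $15,756.68309
Levies subtotal = $26,000.6583
After credit = $26,000.6583 − $452 = $25,548.6583
Total = $25,548.6583 + $644 = $26,192.6583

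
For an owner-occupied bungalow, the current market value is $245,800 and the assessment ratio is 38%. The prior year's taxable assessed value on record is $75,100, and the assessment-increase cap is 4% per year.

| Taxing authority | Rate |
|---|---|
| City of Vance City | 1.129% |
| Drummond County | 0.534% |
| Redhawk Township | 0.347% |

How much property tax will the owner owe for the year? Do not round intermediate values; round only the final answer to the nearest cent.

$1,569.89

Uncapped assessed value = $245,800 × 0.38 = $93,404
Cap limit = $75,100 × 1.04 = $78,104
Taxable assessed value = min($93,404, $78,104) = $78,104 (cap binds)
City of Vance City: $78,104 × 0.01129 = $881.79416
Drummond County: $78,104 × 0.00534 = $417.07536
Redhawk Township: $78,104 × 0.00347 = $271.02088
Total = $1,569.8904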